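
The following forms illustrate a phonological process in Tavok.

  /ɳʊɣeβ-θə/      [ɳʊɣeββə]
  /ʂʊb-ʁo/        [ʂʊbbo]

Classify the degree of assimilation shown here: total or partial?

total assimilation

Underlying /θ/ is realised as [β] next to /β/; /β/ itself does not change.
The output [β] is identical to the trigger /β/ — every feature (place, manner, voicing) has been copied — so this is total assimilation.
The other form behaves the same way: /ʁ/ → [b] after /b/ — in each case the output is a copy of the preceding consonant.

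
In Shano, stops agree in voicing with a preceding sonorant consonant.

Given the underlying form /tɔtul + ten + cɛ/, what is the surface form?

[tɔtuldenɟɛ]

The rule targets /t/ (voiceless alveolar stop), which sits after the trigger /l/ (voiced).
Changing only its voicing to voiced gives [d] — the voiced alveolar stop.
At the second juncture, /c/ likewise becomes [ɟ] adjacent to /n/.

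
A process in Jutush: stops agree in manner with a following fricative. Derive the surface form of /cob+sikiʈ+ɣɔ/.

The rule targets /b/ (voiced bilabial stop), which sits before the trigger /s/ (fricative).
Changing only its manner to fricative gives [β] — the voiced bilabial fricative.
At the second juncture, /ʈ/ likewise becomes [ʂ] adjacent to /ɣ/.

[coβsikiʂɣɔ]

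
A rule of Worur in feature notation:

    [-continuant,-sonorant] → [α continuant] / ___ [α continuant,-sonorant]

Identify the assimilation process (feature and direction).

The rule copies [continuant] (continuancy) from the environment onto the target stops; since [±continuant] encodes the stop/fricative manner contrast, the assimilating dimension is manner.
The conditioning segment sits to the right of the focus bar, meaning the trigger follows the segment that changes — regressive assimilation.

regressive manner assimilation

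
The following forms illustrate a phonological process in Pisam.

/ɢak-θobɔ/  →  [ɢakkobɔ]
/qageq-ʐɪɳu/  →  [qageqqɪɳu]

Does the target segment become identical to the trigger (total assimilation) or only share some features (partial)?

Comparing underlying and surface forms, /θ/ → [k] is the alternation; the neighbouring /k/ is constant.
The output [k] is identical to the trigger /k/ — every feature (place, manner, voicing) has been copied — so this is total assimilation.
The remaining alternation confirms this: /ʐ/ → [q] after /q/ — in each case the output is a copy of the preceding consonant.

total assimilation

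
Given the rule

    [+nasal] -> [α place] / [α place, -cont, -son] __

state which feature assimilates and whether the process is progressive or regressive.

progressive place assimilation

The rule copies the place features (abbreviated [place]) from the environment onto the target, so the assimilating feature is place.
Since the environment is written before the underscore, the trigger precedes the target; the direction is progressive.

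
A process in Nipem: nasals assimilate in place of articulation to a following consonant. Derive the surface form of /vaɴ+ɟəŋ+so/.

/ɴ/ is a voiced uvular nasal. The following trigger /ɟ/ is palatal, so /ɴ/ must become palatal as well.
Changing only its place to palatal gives [ɲ] — the voiced palatal nasal.
The same rule applies at the second boundary: /ŋ/ → [n] next to /s/.

[vaɲɟənso]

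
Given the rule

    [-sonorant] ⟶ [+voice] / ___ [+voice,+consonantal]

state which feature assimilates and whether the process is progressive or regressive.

regressive voicing assimilation

The structural change is [+voice], and the conditioning segment [+voice,+consonantal] (a voiced consonant) is itself voiced, so the target comes to share the voicing of its neighbour — voicing assimilation.
The conditioning segment sits to the right of the focus bar, meaning the trigger follows the segment that changes — regressive assimilation.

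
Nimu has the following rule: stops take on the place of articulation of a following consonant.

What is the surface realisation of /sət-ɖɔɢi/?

[səʈɖɔɢi]

/t/ is a voiceless alveolar stop. The following trigger /ɖ/ is retroflex, so /t/ must become retroflex as well.
Changing only its place to retroflex gives [ʈ] — the voiceless retroflex stop.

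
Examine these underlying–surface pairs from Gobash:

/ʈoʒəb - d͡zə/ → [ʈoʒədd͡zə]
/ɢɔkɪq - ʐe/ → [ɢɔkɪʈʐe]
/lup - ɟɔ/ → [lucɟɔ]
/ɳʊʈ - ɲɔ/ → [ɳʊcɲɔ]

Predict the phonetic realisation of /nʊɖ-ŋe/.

[nʊgŋe]

The data show regressive place assimilation: /b/ → [d] before /d͡z/; /q/ → [ʈ] before /ʐ/; /p/ → [c] before /ɟ/; /ʈ/ → [c] before /ɲ/. In each pair only place changes, matching the following consonant, while manner and voice stay constant.
The rule targets /ɖ/ (voiced retroflex stop), which sits before the trigger /ŋ/ (velar).
The voiced velar stop is [g], so /ɖ/ → [g].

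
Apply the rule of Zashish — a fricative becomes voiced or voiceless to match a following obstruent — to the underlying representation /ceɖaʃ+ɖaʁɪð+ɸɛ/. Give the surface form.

[ceɖaʒɖaʁɪθɸɛ]

/ʃ/ is a voiceless postalveolar fricative. The following trigger /ɖ/ is voiced, so /ʃ/ must become voiced as well.
A voiced postalveolar fricative is [ʒ], so the surface segment is [ʒ].
At the second juncture, /ð/ likewise becomes [θ] adjacent to /ɸ/.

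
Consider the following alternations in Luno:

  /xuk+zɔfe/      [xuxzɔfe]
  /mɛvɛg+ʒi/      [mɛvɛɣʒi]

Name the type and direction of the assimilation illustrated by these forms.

The segment that alternates is /k/, which surfaces as [x] when adjacent to /z/.
The change stop → fricative matches the manner of the following /z/, identifying this as manner assimilation.
Place and voice are unchanged, so the assimilation is partial, not total.
Checking the remaining alternation: /g/ → [ɣ] before /ʒ/ (stop → fricative, matching a fricative) — only manner changes, and always toward the following segment.
Since the segment that changes precedes the conditioning segment, the assimilation is regressive.

regressive manner assimilation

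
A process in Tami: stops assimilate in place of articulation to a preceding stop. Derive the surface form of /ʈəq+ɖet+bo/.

[ʈəqɢetdo]

The rule targets /ɖ/ (voiced retroflex stop), which sits after the trigger /q/ (uvular).
The voiced uvular stop is [ɢ], so /ɖ/ → [ɢ].
At the second juncture, /b/ likewise becomes [d] adjacent to /t/.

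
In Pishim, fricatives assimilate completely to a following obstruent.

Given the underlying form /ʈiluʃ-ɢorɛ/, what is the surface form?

/ʃ/ is the segment targeted by the rule; it sits immediately before /ɢ/, so it assimilates completely and surfaces as [ɢ].

[ʈiluɢɢorɛ]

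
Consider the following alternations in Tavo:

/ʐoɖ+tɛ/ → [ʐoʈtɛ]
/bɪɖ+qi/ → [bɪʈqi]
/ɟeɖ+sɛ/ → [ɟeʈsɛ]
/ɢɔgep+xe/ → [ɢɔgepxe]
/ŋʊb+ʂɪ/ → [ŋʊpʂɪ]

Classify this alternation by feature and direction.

Comparing underlying and surface forms, /ɖ/ → [ʈ] is the alternation; the neighbouring /t/ is constant.
The change voiced → voiceless matches the voicing of the following /t/, identifying this as voicing assimilation.
Place and manner are unchanged, so the assimilation is partial, not total.
The same holds elsewhere in the data: /ɖ/ → [ʈ] before /q/ (voiced → voiceless, matching voiceless); /ɖ/ → [ʈ] before /s/ (voiced → voiceless, matching voiceless); /b/ → [p] before /ʂ/ (voiced → voiceless, matching voiceless) — only voicing changes, and always toward the following segment.
Nothing changes in [ɢɔgepxe]: there the adjacent consonants already agree in voicing (/p/ and /x/ are both voiceless), so this form is consistent with the same rule.
The trigger is the following segment, so the direction is regressive (anticipatory).

regressive voicing assimilation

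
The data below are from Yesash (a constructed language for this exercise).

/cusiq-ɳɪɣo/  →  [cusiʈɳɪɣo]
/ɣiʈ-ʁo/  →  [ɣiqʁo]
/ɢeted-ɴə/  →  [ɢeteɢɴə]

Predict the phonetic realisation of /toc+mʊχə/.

[topmʊχə]

The data show regressive place assimilation: /q/ → [ʈ] before /ɳ/; /ʈ/ → [q] before /ʁ/; /d/ → [ɢ] before /ɴ/. In each pair only place changes, matching the following consonant, while manner and voice stay constant.
/c/ is a voiceless palatal stop. The following trigger /m/ is bilabial, so /c/ must become bilabial as well.
The voiceless bilabial stop is [p], so /c/ → [p].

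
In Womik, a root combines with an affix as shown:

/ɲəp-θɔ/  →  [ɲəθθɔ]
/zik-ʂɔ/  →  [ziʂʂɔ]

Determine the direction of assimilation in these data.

Underlying /p/ is realised as [θ] next to /θ/; /θ/ itself does not change.
The output [θ] is identical to the trigger /θ/ — every feature (place, manner, voicing) has been copied — so this is total assimilation.
The remaining alternation confirms this: /k/ → [ʂ] before /ʂ/ — in each case the output is a copy of the following consonant.
Since the segment that changes precedes the conditioning segment, the assimilation is regressive.

regressive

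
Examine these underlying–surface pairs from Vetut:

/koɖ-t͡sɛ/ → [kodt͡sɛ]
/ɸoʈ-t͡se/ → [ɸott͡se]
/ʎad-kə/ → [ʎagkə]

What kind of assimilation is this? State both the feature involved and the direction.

regressive place assimilation

Comparing underlying and surface forms, /ɖ/ → [d] is the alternation; the neighbouring /t͡s/ is constant.
/ɖ/ is retroflex while /t͡s/ is alveolar; the output [d] is alveolar, matching the trigger — so the feature that spreads is place.
Manner and voice are unchanged, so the assimilation is partial, not total.
The other alternating forms pattern the same way: /ʈ/ → [t] before /t͡s/ (retroflex → alveolar, matching alveolar); /d/ → [g] before /k/ (alveolar → velar, matching velar) — only place changes, and always toward the following segment.
The trigger is the following segment, so the direction is regressive (anticipatory).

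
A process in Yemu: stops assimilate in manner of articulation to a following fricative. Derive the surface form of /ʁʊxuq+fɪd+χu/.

/q/ is a voiceless uvular stop. The following trigger /f/ is a fricative, so /q/ must become a fricative as well.
Changing only its manner to fricative gives [χ] — the voiceless uvular fricative.
The same rule applies at the second boundary: /d/ → [z] next to /χ/.

[ʁʊxuχfɪzχu]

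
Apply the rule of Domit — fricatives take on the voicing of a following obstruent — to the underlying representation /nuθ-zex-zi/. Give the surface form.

The rule targets /θ/ (voiceless dental fricative), which sits before the trigger /z/ (voiced).
A voiced dental fricative is [ð], so the surface segment is [ð].
The same rule applies at the second boundary: /x/ → [ɣ] next to /z/.

[nuðzeɣzi]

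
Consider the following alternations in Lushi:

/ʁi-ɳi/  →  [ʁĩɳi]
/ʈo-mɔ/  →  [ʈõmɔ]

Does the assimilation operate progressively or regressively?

regressive

The vowel /i/ surfaces as nasalised [ĩ] next to the following nasal /ɳ/ — it has acquired the [+nasal] feature of its neighbour.
Likewise in the remaining data: /o/ → [õ] before /m/ — each time a vowel is nasalised next to a following nasal.
Because the conditioning nasal is to the right of the vowel that changes, the process is regressive (anticipatory).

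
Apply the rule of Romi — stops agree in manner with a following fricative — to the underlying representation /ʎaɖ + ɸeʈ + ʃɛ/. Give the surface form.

[ʎaʐɸeʂʃɛ]

/ɖ/ is a voiced retroflex stop. The following trigger /ɸ/ is a fricative, so /ɖ/ must become a fricative as well.
Changing only its manner to fricative gives [ʐ] — the voiced retroflex fricative.
At the second juncture, /ʈ/ likewise becomes [ʂ] adjacent to /ʃ/.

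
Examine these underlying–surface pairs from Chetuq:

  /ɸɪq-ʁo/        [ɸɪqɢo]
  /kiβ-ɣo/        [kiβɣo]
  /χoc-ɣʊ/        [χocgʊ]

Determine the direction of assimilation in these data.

The segment that alternates is /ʁ/, which surfaces as [ɢ] when adjacent to /q/.
/ʁ/ is a fricative while /q/ is a stop; the output [ɢ] is a stop, matching the trigger — so the feature that spreads is manner.
The other alternating form patterns the same way: /ɣ/ → [g] after /c/ (fricative → stop, matching a stop) — only manner changes, and always toward the preceding segment.
No alternation appears in [kiβɣo]: there the adjacent consonants already agree in manner (/ɣ/ and /β/ are both fricatives), so this form is consistent with the same rule.
The trigger is the preceding segment, so the direction is progressive (perseverative).

progressive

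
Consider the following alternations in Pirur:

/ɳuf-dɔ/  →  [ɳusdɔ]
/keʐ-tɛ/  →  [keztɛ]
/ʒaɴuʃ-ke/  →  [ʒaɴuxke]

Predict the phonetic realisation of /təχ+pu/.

The data show regressive place assimilation: /f/ → [s] before /d/; /ʐ/ → [z] before /t/; /ʃ/ → [x] before /k/. In each pair only place changes, matching the following consonant, while manner and voice stay constant.
The rule targets /χ/ (voiceless uvular fricative), which sits before the trigger /p/ (bilabial).
A voiceless bilabial fricative is [ɸ], so the surface segment is [ɸ].

[təɸpu]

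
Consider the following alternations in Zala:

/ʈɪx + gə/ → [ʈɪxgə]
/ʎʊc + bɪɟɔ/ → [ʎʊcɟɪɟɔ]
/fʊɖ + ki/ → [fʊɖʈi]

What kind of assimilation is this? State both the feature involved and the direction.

progressive place assimilation

The segment that alternates is /b/, which surfaces as [ɟ] when adjacent to /c/.
The change bilabial → palatal matches the place of the preceding /c/, identifying this as place assimilation.
Manner and voice are unchanged, so the assimilation is partial, not total.
The same holds elsewhere in the data: /k/ → [ʈ] after /ɖ/ (velar → retroflex, matching retroflex) — only place changes, and always toward the preceding segment.
Nothing changes in [ʈɪxgə]: there the adjacent consonants already agree in place (/g/ and /x/ are both velar), so this form is consistent with the same rule.
Since the segment that changes follows the conditioning segment, the assimilation is progressive.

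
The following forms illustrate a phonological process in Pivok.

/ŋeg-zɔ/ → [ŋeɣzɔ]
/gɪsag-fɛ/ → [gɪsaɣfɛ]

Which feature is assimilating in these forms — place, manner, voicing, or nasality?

manner

Underlying /g/ is realised as [ɣ] next to /z/; /z/ itself does not change.
/g/ is a stop while /z/ is a fricative; the output [ɣ] is a fricative, matching the trigger — so the feature that spreads is manner.
Checking the remaining alternation: /g/ → [ɣ] before /f/ (stop → fricative, matching a fricative) — only manner changes, and always toward the following segment.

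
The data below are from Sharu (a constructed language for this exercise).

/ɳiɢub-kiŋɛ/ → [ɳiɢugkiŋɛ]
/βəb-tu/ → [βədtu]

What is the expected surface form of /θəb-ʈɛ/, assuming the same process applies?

The data show regressive place assimilation: /b/ → [g] before /k/; /b/ → [d] before /t/. In each pair only place changes, matching the following consonant, while manner and voice stay constant.
The rule targets /b/ (voiced bilabial stop), which sits before the trigger /ʈ/ (retroflex).
Changing only its place to retroflex gives [ɖ] — the voiced retroflex stop.

[θəɖʈɛ]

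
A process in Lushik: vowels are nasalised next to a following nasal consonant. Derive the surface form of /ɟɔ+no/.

[ɟɔ̃no]

/ɔ/ sits next to the nasal /n/ and is therefore nasalised to [ɔ̃].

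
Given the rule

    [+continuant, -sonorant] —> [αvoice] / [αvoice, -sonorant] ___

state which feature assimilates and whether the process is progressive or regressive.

progressive voicing assimilation

The shared variable α links the value of [voice] on the target to the same value on the neighbouring segment, so voicing is the feature that assimilates.
The conditioning segment sits to the left of the focus bar, meaning the trigger precedes the segment that changes — progressive assimilation.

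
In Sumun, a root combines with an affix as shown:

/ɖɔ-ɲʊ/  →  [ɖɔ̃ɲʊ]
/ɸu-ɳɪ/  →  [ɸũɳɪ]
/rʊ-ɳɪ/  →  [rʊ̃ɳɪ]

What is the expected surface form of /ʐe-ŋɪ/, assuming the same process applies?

[ʐẽŋɪ]

The data show regressive nasality assimilation (vowel nasalisation): /ɔ/ → [ɔ̃] before /ɲ/; /u/ → [ũ] before /ɳ/; /ʊ/ → [ʊ̃] before /ɳ/ — a vowel is nasalised by an immediately following nasal consonant.
/e/ sits next to the nasal /ŋ/ and is therefore nasalised to [ẽ].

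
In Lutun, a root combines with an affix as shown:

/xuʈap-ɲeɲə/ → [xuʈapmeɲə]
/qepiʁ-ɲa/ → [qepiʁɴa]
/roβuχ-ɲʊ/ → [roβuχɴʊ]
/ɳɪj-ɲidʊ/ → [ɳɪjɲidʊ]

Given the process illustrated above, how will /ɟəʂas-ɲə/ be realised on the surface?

[ɟəʂasnə]

The data show progressive place assimilation: /ɲ/ → [m] after /p/; /ɲ/ → [ɴ] after /ʁ/; /ɲ/ → [ɴ] after /χ/. In each pair only place changes, matching the preceding consonant, while manner and voice stay constant.
Nothing changes in [ɳɪjɲidʊ]: there the adjacent consonants already agree in place (/ɲ/ and /j/ are both palatal), so this form is consistent with the same rule.
/ɲ/ is a voiced palatal nasal. The preceding trigger /s/ is alveolar, so /ɲ/ must become alveolar as well.
A voiced alveolar nasal is [n], so the surface segment is [n].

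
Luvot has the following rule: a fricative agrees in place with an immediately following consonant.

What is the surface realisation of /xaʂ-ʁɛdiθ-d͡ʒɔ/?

/ʂ/ is a voiceless retroflex fricative. The following trigger /ʁ/ is uvular, so /ʂ/ must become uvular as well.
Changing only its place to uvular gives [χ] — the voiceless uvular fricative.
At the second juncture, /θ/ likewise becomes [ʃ] adjacent to /d͡ʒ/.

[xaχʁɛdiʃd͡ʒɔ]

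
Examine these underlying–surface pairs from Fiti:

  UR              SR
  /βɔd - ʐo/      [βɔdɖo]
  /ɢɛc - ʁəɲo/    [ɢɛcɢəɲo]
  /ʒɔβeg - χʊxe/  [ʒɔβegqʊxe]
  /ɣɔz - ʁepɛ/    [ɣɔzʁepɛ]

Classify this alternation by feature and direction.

Underlying /ʐ/ is realised as [ɖ] next to /d/; /d/ itself does not change.
The change fricative → stop matches the manner of the preceding /d/, identifying this as manner assimilation.
Place and voice are unchanged, so the assimilation is partial, not total.
The other alternating forms pattern the same way: /ʁ/ → [ɢ] after /c/ (fricative → stop, matching a stop); /χ/ → [q] after /g/ (fricative → stop, matching a stop) — only manner changes, and always toward the preceding segment.
No alternation appears in [ɣɔzʁepɛ]: there the adjacent consonants already agree in manner (/ʁ/ and /z/ are both fricatives), so this form is consistent with the same rule.
Since the segment that changes follows the conditioning segment, the assimilation is progressive.

progressive manner assimilation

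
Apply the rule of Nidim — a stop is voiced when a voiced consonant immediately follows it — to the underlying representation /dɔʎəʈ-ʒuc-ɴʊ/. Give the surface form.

[dɔʎəɖʒuɟɴʊ]

The rule targets /ʈ/ (voiceless retroflex stop), which sits before the trigger /ʒ/ (voiced).
The voiced retroflex stop is [ɖ], so /ʈ/ → [ɖ].
At the second juncture, /c/ likewise becomes [ɟ] adjacent to /ɴ/.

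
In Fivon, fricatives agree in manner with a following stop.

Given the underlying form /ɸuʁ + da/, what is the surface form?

The rule targets /ʁ/ (voiced uvular fricative), which sits before the trigger /d/ (stop).
Changing only its manner to stop gives [ɢ] — the voiced uvular stop.

[ɸuɢda]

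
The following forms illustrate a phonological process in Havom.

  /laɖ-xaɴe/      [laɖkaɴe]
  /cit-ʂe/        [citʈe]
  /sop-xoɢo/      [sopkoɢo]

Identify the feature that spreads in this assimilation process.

manner

Underlying /x/ is realised as [k] next to /ɖ/; /ɖ/ itself does not change.
/x/ is a fricative while /ɖ/ is a stop; the output [k] is a stop, matching the trigger — so the feature that spreads is manner.
Checking the remaining alternations: /ʂ/ → [ʈ] after /t/ (fricative → stop, matching a stop); /x/ → [k] after /p/ (fricative → stop, matching a stop) — only manner changes, and always toward the preceding segment.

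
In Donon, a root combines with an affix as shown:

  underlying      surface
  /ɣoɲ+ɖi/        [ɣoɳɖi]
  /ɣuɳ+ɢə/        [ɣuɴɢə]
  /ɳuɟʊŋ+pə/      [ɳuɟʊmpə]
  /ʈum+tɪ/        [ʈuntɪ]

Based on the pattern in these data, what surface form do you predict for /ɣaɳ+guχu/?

The data show regressive place assimilation: /ɲ/ → [ɳ] before /ɖ/; /ɳ/ → [ɴ] before /ɢ/; /ŋ/ → [m] before /p/; /m/ → [n] before /t/. In each pair only place changes, matching the following consonant, while manner and voice stay constant.
/ɳ/ is a voiced retroflex nasal. The following trigger /g/ is velar, so /ɳ/ must become velar as well.
Changing only its place to velar gives [ŋ] — the voiced velar nasal.

[ɣaŋguχu]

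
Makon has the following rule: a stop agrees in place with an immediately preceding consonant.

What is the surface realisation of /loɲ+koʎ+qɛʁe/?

[loɲcoʎcɛʁe]

/k/ is a voiceless velar stop. The preceding trigger /ɲ/ is palatal, so /k/ must become palatal as well.
Changing only its place to palatal gives [c] — the voiceless palatal stop.
At the second juncture, /q/ likewise becomes [c] adjacent to /ʎ/.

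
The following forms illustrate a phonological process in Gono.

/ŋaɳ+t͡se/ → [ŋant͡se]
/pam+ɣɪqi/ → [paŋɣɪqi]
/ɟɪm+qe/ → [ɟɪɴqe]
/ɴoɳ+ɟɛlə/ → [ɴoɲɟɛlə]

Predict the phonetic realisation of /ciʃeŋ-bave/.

[ciʃembave]

The data show regressive place assimilation: /ɳ/ → [n] before /t͡s/; /m/ → [ŋ] before /ɣ/; /m/ → [ɴ] before /q/; /ɳ/ → [ɲ] before /ɟ/. In each pair only place changes, matching the following consonant, while manner and voice stay constant.
/ŋ/ is a voiced velar nasal. The following trigger /b/ is bilabial, so /ŋ/ must become bilabial as well.
Changing only its place to bilabial gives [m] — the voiced bilabial nasal.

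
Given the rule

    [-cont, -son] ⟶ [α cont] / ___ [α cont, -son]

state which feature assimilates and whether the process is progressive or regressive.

The shared variable α links the value of [cont] on the target to that of the neighbouring obstruent. [cont] distinguishes stops from fricatives — a manner-of-articulation feature — so this is manner assimilation.
Since the environment is written after the underscore, the trigger follows the target; the direction is regressive.

regressive manner assimilation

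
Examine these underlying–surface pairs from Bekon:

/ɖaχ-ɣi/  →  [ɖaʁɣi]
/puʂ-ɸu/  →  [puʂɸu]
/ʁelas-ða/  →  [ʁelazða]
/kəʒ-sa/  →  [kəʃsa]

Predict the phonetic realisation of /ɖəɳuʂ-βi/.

[ɖəɳuʐβi]

The data show regressive voicing assimilation: /χ/ → [ʁ] before /ɣ/; /s/ → [z] before /ð/; /ʒ/ → [ʃ] before /s/. In each pair only voicing changes, matching the following consonant, while place and manner stay constant.
No alternation appears in [puʂɸu]: there the adjacent consonants already agree in voicing (/ʂ/ and /ɸ/ are both voiceless), so this form is consistent with the same rule.
/ʂ/ is a voiceless retroflex fricative. The following trigger /β/ is voiced, so /ʂ/ must become voiced as well.
The voiced retroflex fricative is [ʐ], so /ʂ/ → [ʐ].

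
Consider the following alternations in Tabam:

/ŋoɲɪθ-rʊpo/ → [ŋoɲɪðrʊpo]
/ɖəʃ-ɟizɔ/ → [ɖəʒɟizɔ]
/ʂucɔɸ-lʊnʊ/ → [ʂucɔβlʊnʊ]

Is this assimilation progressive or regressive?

Underlying /θ/ is realised as [ð] next to /r/; /r/ itself does not change.
/θ/ is voiceless while /r/ is voiced; the output [ð] is voiced, matching the trigger — so the feature that spreads is voicing.
Checking the remaining alternations: /ʃ/ → [ʒ] before /ɟ/ (voiceless → voiced, matching voiced); /ɸ/ → [β] before /l/ (voiceless → voiced, matching voiced) — only voicing changes, and always toward the following segment.
The trigger is the following segment, so the direction is regressive (anticipatory).

regressive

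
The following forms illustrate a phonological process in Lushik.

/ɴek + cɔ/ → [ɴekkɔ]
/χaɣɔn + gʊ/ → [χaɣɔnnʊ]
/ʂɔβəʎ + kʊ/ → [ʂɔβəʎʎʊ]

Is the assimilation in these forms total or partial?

Comparing underlying and surface forms, /g/ → [n] is the alternation; the neighbouring /n/ is constant.
The output [n] is identical to the trigger /n/ — every feature (place, manner, voicing) has been copied — so this is total assimilation.
The other forms behave the same way: /c/ → [k] after /k/; /k/ → [ʎ] after /ʎ/ — in each case the output is a copy of the preceding consonant.

total assimilation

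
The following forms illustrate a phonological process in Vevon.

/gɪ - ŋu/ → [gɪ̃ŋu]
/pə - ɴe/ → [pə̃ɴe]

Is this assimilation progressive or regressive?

regressive

The vowel /ɪ/ surfaces as nasalised [ɪ̃] next to the following nasal /ŋ/ — it has acquired the [+nasal] feature of its neighbour.
The other form shows the same pattern: /ə/ → [ə̃] before /ɴ/ — each time a vowel is nasalised next to a following nasal.
Because the conditioning nasal is to the right of the vowel that changes, the process is regressive (anticipatory).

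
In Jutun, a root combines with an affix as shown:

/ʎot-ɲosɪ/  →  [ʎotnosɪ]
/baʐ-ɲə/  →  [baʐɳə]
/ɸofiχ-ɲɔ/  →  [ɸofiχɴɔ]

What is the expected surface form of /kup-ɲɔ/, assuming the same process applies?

[kupmɔ]

The data show progressive place assimilation: /ɲ/ → [n] after /t/; /ɲ/ → [ɳ] after /ʐ/; /ɲ/ → [ɴ] after /χ/. In each pair only place changes, matching the preceding consonant, while manner and voice stay constant.
/ɲ/ is a voiced palatal nasal. The preceding trigger /p/ is bilabial, so /ɲ/ must become bilabial as well.
Changing only its place to bilabial gives [m] — the voiced bilabial nasal.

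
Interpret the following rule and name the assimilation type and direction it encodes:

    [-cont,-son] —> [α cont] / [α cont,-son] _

The shared variable α links the value of [cont] on the target to that of the neighbouring obstruent. [cont] distinguishes stops from fricatives — a manner-of-articulation feature — so this is manner assimilation.
Since the environment is written before the underscore, the trigger precedes the target; the direction is progressive.

progressive manner assimilation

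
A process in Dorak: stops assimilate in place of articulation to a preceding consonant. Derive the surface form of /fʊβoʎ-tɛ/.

/t/ is a voiceless alveolar stop. The preceding trigger /ʎ/ is palatal, so /t/ must become palatal as well.
The voiceless palatal stop is [c], so /t/ → [c].

[fʊβoʎcɛ]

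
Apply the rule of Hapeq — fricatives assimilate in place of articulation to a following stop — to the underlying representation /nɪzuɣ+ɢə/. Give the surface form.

[nɪzuʁɢə]

The rule targets /ɣ/ (voiced velar fricative), which sits before the trigger /ɢ/ (uvular).
The voiced uvular fricative is [ʁ], so /ɣ/ → [ʁ].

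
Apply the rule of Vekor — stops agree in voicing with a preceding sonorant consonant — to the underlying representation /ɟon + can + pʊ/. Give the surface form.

The rule targets /c/ (voiceless palatal stop), which sits after the trigger /n/ (voiced).
The voiced palatal stop is [ɟ], so /c/ → [ɟ].
At the second juncture, /p/ likewise becomes [b] adjacent to /n/.

[ɟonɟanbʊ]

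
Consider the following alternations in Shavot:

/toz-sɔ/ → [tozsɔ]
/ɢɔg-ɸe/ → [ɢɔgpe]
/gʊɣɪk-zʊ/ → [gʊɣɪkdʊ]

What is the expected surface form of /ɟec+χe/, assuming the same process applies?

The data show progressive manner assimilation: /ɸ/ → [p] after /g/; /z/ → [d] after /k/. In each pair only manner changes, matching the preceding consonant, while place and voice stay constant.
Nothing changes in [tozsɔ]: there the adjacent consonants already agree in manner (/s/ and /z/ are both fricatives), so this form is consistent with the same rule.
The rule targets /χ/ (voiceless uvular fricative), which sits after the trigger /c/ (stop).
Changing only its manner to stop gives [q] — the voiceless uvular stop.

[ɟecqe]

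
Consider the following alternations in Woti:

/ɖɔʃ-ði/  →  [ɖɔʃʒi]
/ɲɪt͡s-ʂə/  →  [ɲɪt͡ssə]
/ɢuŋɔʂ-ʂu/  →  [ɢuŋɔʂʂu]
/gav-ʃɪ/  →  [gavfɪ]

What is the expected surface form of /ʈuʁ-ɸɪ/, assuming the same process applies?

[ʈuʁχɪ]

The data show progressive place assimilation: /ð/ → [ʒ] after /ʃ/; /ʂ/ → [s] after /t͡s/; /ʃ/ → [f] after /v/. In each pair only place changes, matching the preceding consonant, while manner and voice stay constant.
Nothing changes in [ɢuŋɔʂʂu]: there the adjacent consonants already agree in place (/ʂ/ and /ʂ/ are both retroflex), so this form is consistent with the same rule.
/ɸ/ is a voiceless bilabial fricative. The preceding trigger /ʁ/ is uvular, so /ɸ/ must become uvular as well.
The voiceless uvular fricative is [χ], so /ɸ/ → [χ].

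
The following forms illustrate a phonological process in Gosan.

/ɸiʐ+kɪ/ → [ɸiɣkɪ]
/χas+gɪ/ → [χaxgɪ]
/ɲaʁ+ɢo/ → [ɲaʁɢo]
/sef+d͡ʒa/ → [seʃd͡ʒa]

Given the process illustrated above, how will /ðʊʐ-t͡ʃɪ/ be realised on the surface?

[ðʊʒt͡ʃɪ]

The data show regressive place assimilation: /ʐ/ → [ɣ] before /k/; /s/ → [x] before /g/; /f/ → [ʃ] before /d͡ʒ/. In each pair only place changes, matching the following consonant, while manner and voice stay constant.
Nothing changes in [ɲaʁɢo]: there the adjacent consonants already agree in place (/ʁ/ and /ɢ/ are both uvular), so this form is consistent with the same rule.
The rule targets /ʐ/ (voiced retroflex fricative), which sits before the trigger /t͡ʃ/ (postalveolar).
The voiced postalveolar fricative is [ʒ], so /ʐ/ → [ʒ].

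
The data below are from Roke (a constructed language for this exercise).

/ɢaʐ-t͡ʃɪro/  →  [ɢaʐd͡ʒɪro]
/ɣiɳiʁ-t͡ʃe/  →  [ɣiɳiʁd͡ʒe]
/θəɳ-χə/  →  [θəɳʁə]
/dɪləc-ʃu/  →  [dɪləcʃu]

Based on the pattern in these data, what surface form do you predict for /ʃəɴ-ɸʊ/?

The data show progressive voicing assimilation: /t͡ʃ/ → [d͡ʒ] after /ʐ/; /t͡ʃ/ → [d͡ʒ] after /ʁ/; /χ/ → [ʁ] after /ɳ/. In each pair only voicing changes, matching the preceding consonant, while place and manner stay constant.
Nothing changes in [dɪləcʃu]: there the adjacent consonants already agree in voicing (/ʃ/ and /c/ are both voiceless), so this form is consistent with the same rule.
/ɸ/ is a voiceless bilabial fricative. The preceding trigger /ɴ/ is voiced, so /ɸ/ must become voiced as well.
A voiced bilabial fricative is [β], so the surface segment is [β].

[ʃəɴβʊ]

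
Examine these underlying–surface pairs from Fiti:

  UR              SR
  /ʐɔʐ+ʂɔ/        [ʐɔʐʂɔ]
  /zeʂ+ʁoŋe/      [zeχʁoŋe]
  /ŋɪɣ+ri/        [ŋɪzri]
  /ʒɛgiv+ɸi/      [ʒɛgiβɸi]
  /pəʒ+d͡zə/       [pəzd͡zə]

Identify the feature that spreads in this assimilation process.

Comparing underlying and surface forms, /ʂ/ → [χ] is the alternation; the neighbouring /ʁ/ is constant.
The change retroflex → uvular matches the place of the following /ʁ/, identifying this as place assimilation.
Checking the remaining alternations: /ɣ/ → [z] before /r/ (velar → alveolar, matching alveolar); /v/ → [β] before /ɸ/ (labiodental → bilabial, matching bilabial); /ʒ/ → [z] before /d͡z/ (postalveolar → alveolar, matching alveolar) — only place changes, and always toward the following segment.
No alternation appears in [ʐɔʐʂɔ]: there the adjacent consonants already agree in place (/ʐ/ and /ʂ/ are both retroflex), so this form is consistent with the same rule.

place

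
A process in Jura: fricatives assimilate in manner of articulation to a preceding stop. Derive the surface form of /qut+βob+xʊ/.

[qutbobkʊ]

/β/ is a voiced bilabial fricative. The preceding trigger /t/ is a stop, so /β/ must become a stop as well.
Changing only its manner to stop gives [b] — the voiced bilabial stop.
The same rule applies at the second boundary: /x/ → [k] next to /b/.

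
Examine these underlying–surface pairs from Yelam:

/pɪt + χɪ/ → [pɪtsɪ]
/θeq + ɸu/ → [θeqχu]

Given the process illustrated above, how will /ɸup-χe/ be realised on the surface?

The data show progressive place assimilation: /χ/ → [s] after /t/; /ɸ/ → [χ] after /q/. In each pair only place changes, matching the preceding consonant, while manner and voice stay constant.
The rule targets /χ/ (voiceless uvular fricative), which sits after the trigger /p/ (bilabial).
A voiceless bilabial fricative is [ɸ], so the surface segment is [ɸ].

[ɸupɸe]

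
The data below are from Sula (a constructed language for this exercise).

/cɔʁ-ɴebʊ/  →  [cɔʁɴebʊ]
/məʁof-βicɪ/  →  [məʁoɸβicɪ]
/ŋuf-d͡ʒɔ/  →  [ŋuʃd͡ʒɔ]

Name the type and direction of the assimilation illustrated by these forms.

Comparing underlying and surface forms, /f/ → [ɸ] is the alternation; the neighbouring /β/ is constant.
/f/ is labiodental while /β/ is bilabial; the output [ɸ] is bilabial, matching the trigger — so the feature that spreads is place.
Manner and voice are unchanged, so the assimilation is partial, not total.
The other alternating form patterns the same way: /f/ → [ʃ] before /d͡ʒ/ (labiodental → postalveolar, matching postalveolar) — only place changes, and always toward the following segment.
Nothing changes in [cɔʁɴebʊ]: there the adjacent consonants already agree in place (/ʁ/ and /ɴ/ are both uvular), so this form is consistent with the same rule.
The trigger is the following segment, so the direction is regressive (anticipatory).

regressive place assimilation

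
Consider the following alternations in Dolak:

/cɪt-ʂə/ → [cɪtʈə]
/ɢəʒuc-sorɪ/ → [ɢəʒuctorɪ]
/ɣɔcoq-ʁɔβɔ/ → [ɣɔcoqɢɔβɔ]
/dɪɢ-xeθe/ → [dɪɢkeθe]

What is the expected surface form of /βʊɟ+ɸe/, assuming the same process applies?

[βʊɟpe]

The data show progressive manner assimilation: /ʂ/ → [ʈ] after /t/; /s/ → [t] after /c/; /ʁ/ → [ɢ] after /q/; /x/ → [k] after /ɢ/. In each pair only manner changes, matching the preceding consonant, while place and voice stay constant.
The rule targets /ɸ/ (voiceless bilabial fricative), which sits after the trigger /ɟ/ (stop).
A voiceless bilabial stop is [p], so the surface segment is [p].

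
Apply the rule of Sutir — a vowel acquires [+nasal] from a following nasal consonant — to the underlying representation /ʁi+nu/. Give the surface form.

The vowel /i/ is adjacent to the following nasal /n/, so it acquires [+nasal] and surfaces as [ĩ].

[ʁĩnu]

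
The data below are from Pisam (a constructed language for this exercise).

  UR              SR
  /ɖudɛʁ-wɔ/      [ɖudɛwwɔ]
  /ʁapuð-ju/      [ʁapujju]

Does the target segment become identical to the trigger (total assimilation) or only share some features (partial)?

total assimilation

Comparing underlying and surface forms, /ʁ/ → [w] is the alternation; the neighbouring /w/ is constant.
The output [w] is identical to the trigger /w/ — every feature (place, manner, voicing) has been copied — so this is total assimilation.
The remaining alternation confirms this: /ð/ → [j] before /j/ — in each case the output is a copy of the following consonant.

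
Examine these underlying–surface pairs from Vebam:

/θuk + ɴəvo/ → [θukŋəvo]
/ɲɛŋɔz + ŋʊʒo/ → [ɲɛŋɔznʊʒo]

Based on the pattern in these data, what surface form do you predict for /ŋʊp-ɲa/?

The data show progressive place assimilation: /ɴ/ → [ŋ] after /k/; /ŋ/ → [n] after /z/. In each pair only place changes, matching the preceding consonant, while manner and voice stay constant.
/ɲ/ is a voiced palatal nasal. The preceding trigger /p/ is bilabial, so /ɲ/ must become bilabial as well.
Changing only its place to bilabial gives [m] — the voiced bilabial nasal.

[ŋʊpma]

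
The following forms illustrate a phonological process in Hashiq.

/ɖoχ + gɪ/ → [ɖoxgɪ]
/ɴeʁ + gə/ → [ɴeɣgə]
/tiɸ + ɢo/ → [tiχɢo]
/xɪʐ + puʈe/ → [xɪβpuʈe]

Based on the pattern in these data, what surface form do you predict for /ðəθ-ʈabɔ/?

The data show regressive place assimilation: /χ/ → [x] before /g/; /ʁ/ → [ɣ] before /g/; /ɸ/ → [χ] before /ɢ/; /ʐ/ → [β] before /p/. In each pair only place changes, matching the following consonant, while manner and voice stay constant.
/θ/ is a voiceless dental fricative. The following trigger /ʈ/ is retroflex, so /θ/ must become retroflex as well.
A voiceless retroflex fricative is [ʂ], so the surface segment is [ʂ].

[ðəʂʈabɔ]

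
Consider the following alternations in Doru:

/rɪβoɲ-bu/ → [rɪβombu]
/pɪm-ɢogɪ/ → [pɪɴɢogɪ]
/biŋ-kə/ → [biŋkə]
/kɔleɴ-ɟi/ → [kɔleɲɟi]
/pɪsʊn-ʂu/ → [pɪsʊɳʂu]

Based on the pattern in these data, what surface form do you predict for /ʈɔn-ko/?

[ʈɔŋko]

The data show regressive place assimilation: /ɲ/ → [m] before /b/; /m/ → [ɴ] before /ɢ/; /ɴ/ → [ɲ] before /ɟ/; /n/ → [ɳ] before /ʂ/. In each pair only place changes, matching the following consonant, while manner and voice stay constant.
No alternation appears in [biŋkə]: there the adjacent consonants already agree in place (/ŋ/ and /k/ are both velar), so this form is consistent with the same rule.
/n/ is a voiced alveolar nasal. The following trigger /k/ is velar, so /n/ must become velar as well.
The voiced velar nasal is [ŋ], so /n/ → [ŋ].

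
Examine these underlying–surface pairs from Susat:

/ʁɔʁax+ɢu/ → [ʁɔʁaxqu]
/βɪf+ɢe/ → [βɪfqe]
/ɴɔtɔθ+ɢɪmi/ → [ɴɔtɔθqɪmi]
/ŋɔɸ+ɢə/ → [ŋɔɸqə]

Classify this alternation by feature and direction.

progressive voicing assimilation

Underlying /ɢ/ is realised as [q] next to /x/; /x/ itself does not change.
The change voiced → voiceless matches the voicing of the preceding /x/, identifying this as voicing assimilation.
Place and manner are unchanged, so the assimilation is partial, not total.
The other alternating forms pattern the same way: /ɢ/ → [q] after /f/ (voiced → voiceless, matching voiceless); /ɢ/ → [q] after /θ/ (voiced → voiceless, matching voiceless); /ɢ/ → [q] after /ɸ/ (voiced → voiceless, matching voiceless) — only voicing changes, and always toward the preceding segment.
The trigger is the preceding segment, so the direction is progressive (perseverative).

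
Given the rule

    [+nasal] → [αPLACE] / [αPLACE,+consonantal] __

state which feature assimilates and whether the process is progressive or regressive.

The shared variable α links the value of the place features (abbreviated [PLACE]) on the target to the same value on the neighbouring segment, so place is the feature that assimilates.
Since the environment is written before the underscore, the trigger precedes the target; the direction is progressive.

progressive place assimilation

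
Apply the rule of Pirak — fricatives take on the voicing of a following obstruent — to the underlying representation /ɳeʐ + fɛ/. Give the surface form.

/ʐ/ is a voiced retroflex fricative. The following trigger /f/ is voiceless, so /ʐ/ must become voiceless as well.
The voiceless retroflex fricative is [ʂ], so /ʐ/ → [ʂ].

[ɳeʂfɛ]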